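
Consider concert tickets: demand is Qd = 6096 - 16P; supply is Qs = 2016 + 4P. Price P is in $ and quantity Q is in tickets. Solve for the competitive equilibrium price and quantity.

Set Qd = Qs: 6096 - 16P = 2016 + 4P, so 4080 = 20P and P* = 204.
Then Q* = 6096 - 16(204) = 2832.

P* = 204, Q* = 2832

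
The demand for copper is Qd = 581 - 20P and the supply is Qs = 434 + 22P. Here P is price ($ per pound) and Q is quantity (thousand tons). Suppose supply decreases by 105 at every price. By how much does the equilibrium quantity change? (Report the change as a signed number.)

ΔQ = -50

At equilibrium Qd = Qs, so 581 - 20P = 434 + 22P; collecting terms, 147 = 42P and P* = 3.5.
Substitute back: Q* = 581 - 20(3.5) = 511.
After the shift, supply is Qs = 329 + 22P.
New equilibrium: 252 = 42P, so P = 6 and Q = 461.
ΔQ = 461 - 511 = -50.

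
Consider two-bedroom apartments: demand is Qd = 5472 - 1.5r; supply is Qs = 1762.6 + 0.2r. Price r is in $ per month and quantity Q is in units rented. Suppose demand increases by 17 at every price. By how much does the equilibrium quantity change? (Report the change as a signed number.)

Set Qd = Qs: 5472 - 1.5r = 1762.6 + 0.2r, so 3709.4 = 1.7r and r* = 2182.
Substitute back: Q* = 5472 - 1.5(2182) = 2199.
After the shift, demand is Qd = 5489 - 1.5r.
The new intersection has 3726.4 = 1.7r, i.e. r = 2192, Q = 2201.
ΔQ = 2201 - 2199 = 2.

ΔQ = 2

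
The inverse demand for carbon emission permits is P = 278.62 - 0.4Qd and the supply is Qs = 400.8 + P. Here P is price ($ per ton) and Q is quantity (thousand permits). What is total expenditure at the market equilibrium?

Total expenditure = 41007.85

In direct form, Qd = 696.55 - 2.5P.
At equilibrium Qd = Qs, so 696.55 - 2.5P = 400.8 + P; collecting terms, 295.75 = 3.5P and P* = 84.5.
From the demand curve, Q* = 696.55 - 2.5(84.5) = 485.3.
Total expenditure = P* × Q* = 84.5 × 485.3 = 41007.85.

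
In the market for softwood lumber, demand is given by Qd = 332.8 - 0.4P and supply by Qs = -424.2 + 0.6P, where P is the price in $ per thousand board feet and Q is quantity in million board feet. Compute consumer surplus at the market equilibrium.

Set Qd = Qs: 332.8 - 0.4P = -424.2 + 0.6P, so 757 = P and P* = 757.
From the demand curve, Q* = 332.8 - 0.4(757) = 30.
Demand choke price (Qd = 0): P = 332.8/0.4 = 832. Consumer surplus = ½ × (832 - 757) × 30 = 1125.

Consumer surplus = 1125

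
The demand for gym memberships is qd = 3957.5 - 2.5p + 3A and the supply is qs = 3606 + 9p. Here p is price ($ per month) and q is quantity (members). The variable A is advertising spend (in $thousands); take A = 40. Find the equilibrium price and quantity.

p* = 41, q* = 3975

With A = 40, demand is qd = 4077.5 - 2.5p.
Equating demand and supply, 4077.5 - 2.5p = 3606 + 9p gives 11.5p = 471.5, so p* = 41.
Plugging p* into demand: q* = 4077.5 - 2.5(41) = 3975.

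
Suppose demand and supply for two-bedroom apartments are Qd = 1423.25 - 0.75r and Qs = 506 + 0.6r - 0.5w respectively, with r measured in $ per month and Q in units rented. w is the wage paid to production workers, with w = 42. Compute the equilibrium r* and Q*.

With w = 42, supply is Qs = 485 + 0.6r.
At equilibrium Qd = Qs, so 1423.25 - 0.75r = 485 + 0.6r; collecting terms, 938.25 = 1.35r and r* = 695.
Plugging r* into demand: Q* = 1423.25 - 0.75(695) = 902.

r* = 695, Q* = 902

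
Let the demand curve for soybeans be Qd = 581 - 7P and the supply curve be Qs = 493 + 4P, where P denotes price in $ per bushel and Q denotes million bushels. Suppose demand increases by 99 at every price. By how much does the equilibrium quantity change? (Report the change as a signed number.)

Equating demand and supply, 581 - 7P = 493 + 4P gives 11P = 88, so P* = 8.
Substitute back: Q* = 581 - 7(8) = 525.
After the shift, demand is Qd = 680 - 7P.
New equilibrium: 187 = 11P, so P = 17 and Q = 561.
ΔQ = 561 - 525 = 36.

ΔQ = 36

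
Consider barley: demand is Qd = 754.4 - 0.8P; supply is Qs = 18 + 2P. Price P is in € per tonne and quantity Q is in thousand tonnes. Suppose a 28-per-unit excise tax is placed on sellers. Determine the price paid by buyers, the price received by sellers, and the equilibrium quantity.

With a tax of 28 on sellers, they supply based on the net price P_s = P_b - 28, so Qs = -38 + 2P_b.
Equate demand and the shifted supply: 754.4 - 0.8P_b = -38 + 2P_b, giving 2.8P_b = 792.4, so P_b = 283.
Then P_s = 283 - 28 = 255 and Q = 754.4 - 0.8(283) = 528.

P_b = 283, P_s = 255, Q = 528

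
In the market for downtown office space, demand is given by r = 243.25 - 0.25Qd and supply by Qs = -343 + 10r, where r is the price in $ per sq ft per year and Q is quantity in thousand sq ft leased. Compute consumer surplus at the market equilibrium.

Consumer surplus = 44551.125

Rewriting in direct form: Qd = 973 - 4r.
Set Qd = Qs: 973 - 4r = -343 + 10r, so 1316 = 14r and r* = 94.
Plugging r* into demand: Q* = 973 - 4(94) = 597.
Demand choke price (Qd = 0): r = 973/4 = 243.25. Consumer surplus = ½ × (243.25 - 94) × 597 = 44551.125.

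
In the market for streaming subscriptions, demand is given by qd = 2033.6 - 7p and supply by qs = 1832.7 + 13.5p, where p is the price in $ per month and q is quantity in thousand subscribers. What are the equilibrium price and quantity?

Equating demand and supply, 2033.6 - 7p = 1832.7 + 13.5p gives 20.5p = 200.9, so p* = 9.8.
Plugging p* into demand: q* = 2033.6 - 7(9.8) = 1965.

p* = 9.8, q* = 1965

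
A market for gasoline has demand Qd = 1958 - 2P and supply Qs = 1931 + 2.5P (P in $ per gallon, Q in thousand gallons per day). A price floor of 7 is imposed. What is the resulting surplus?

Surplus = 4.5

With P fixed at 7, quantity demanded is 1944 and quantity supplied is 1948.5.
Surplus = Qs - Qd = 1948.5 - 1944 = 4.5.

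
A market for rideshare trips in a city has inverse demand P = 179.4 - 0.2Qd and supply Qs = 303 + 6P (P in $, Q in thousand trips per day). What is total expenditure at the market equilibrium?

Solving each curve for Q: Qd = 897 - 5P.
The market clears where 897 - 5P = 303 + 6P. Rearranging, 11P = 594, hence P* = 54.
From the demand curve, Q* = 897 - 5(54) = 627.
Total expenditure = P* × Q* = 54 × 627 = 33858.

Total expenditure = 33858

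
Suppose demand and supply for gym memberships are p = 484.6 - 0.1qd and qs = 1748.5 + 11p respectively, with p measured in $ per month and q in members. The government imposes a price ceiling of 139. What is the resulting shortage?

Shortage = 178.5

Solving each curve for q: qd = 4846 - 10p.
At p = 139: qd = 3456 and qs = 3277.5.
Shortage = qd - qs = 3456 - 3277.5 = 178.5.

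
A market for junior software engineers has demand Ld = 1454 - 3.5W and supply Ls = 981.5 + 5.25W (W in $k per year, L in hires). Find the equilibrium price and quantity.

Set Ld = Ls: 1454 - 3.5W = 981.5 + 5.25W, so 472.5 = 8.75W and W* = 54.
From the demand curve, L* = 1454 - 3.5(54) = 1265.

W* = 54, L* = 1265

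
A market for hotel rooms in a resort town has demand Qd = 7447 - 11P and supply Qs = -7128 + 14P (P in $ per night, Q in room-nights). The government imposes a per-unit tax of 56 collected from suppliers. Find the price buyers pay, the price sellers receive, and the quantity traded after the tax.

P_b = 614.36, P_s = 558.36, Q = 689.04

Suppliers keep P_s = P_b - 56 per unit, so supply in terms of the buyer price is Qs = -7912 + 14P_b.
Set Qd = Qs: 7447 - 11P_b = -7912 + 14P_b, so 15359 = 25P_b and P_b = 614.36.
Then P_s = 614.36 - 56 = 558.36 and Q = 7447 - 11(614.36) = 689.04.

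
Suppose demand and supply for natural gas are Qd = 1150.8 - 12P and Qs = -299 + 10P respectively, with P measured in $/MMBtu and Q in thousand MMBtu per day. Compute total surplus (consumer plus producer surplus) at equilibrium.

The market clears where 1150.8 - 12P = -299 + 10P. Rearranging, 22P = 1449.8, hence P* = 65.9.
Then Q* = 1150.8 - 12(65.9) = 360.
Demand choke price = 95.9; supply choke price = 29.9. CS = ½(95.9 - 65.9)(360) = 5400; PS = ½(65.9 - 29.9)(360) = 6480. Total surplus = 11880.

Total surplus = 11880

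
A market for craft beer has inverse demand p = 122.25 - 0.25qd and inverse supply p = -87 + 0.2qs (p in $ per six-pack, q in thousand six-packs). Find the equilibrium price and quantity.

p* = 6, q* = 465

Solving each curve for q: qd = 489 - 4p and qs = 435 + 5p.
Set qd = qs: 489 - 4p = 435 + 5p, so 54 = 9p and p* = 6.
Plugging p* into demand: q* = 489 - 4(6) = 465.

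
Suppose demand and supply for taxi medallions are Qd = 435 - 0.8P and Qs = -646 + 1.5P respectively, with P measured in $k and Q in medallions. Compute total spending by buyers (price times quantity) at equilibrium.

Total spending by buyers = 27730

The market clears where 435 - 0.8P = -646 + 1.5P. Rearranging, 2.3P = 1081, hence P* = 470.
Plugging P* into demand: Q* = 435 - 0.8(470) = 59.
Total spending by buyers = P* × Q* = 470 × 59 = 27730.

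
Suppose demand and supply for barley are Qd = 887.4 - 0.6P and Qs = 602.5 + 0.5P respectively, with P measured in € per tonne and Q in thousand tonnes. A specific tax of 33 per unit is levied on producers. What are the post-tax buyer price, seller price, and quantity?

Producers keep P_s = P_b - 33 per unit, so supply in terms of the buyer price is Qs = 586 + 0.5P_b.
Equate demand and the shifted supply: 887.4 - 0.6P_b = 586 + 0.5P_b, giving 1.1P_b = 301.4, so P_b = 274.
Then P_s = 274 - 33 = 241 and Q = 887.4 - 0.6(274) = 723.

P_b = 274, P_s = 241, Q = 723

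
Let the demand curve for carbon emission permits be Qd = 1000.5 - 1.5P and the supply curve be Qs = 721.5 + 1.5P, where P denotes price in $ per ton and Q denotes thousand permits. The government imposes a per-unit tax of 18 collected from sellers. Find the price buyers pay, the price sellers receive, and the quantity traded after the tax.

P_b = 102, P_s = 84, Q = 847.5

With a tax of 18 on sellers, they supply based on the net price P_s = P_b - 18, so Qs = 694.5 + 1.5P_b.
Set Qd = Qs: 1000.5 - 1.5P_b = 694.5 + 1.5P_b, so 306 = 3P_b and P_b = 102.
Then P_s = 102 - 18 = 84 and Q = 1000.5 - 1.5(102) = 847.5.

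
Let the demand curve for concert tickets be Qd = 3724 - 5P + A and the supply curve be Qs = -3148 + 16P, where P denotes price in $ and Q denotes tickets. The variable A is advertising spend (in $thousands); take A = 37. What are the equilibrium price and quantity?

P* = 329, Q* = 2116

With A = 37, demand is Qd = 3761 - 5P.
Set Qd = Qs: 3761 - 5P = -3148 + 16P, so 6909 = 21P and P* = 329.
Then Q* = 3761 - 5(329) = 2116.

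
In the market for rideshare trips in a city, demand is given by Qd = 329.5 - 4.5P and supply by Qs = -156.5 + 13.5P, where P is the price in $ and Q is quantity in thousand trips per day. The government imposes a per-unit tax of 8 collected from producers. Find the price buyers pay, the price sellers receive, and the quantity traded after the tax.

P_b = 33, P_s = 25, Q = 181

Producers keep P_s = P_b - 8 per unit, so supply in terms of the buyer price is Qs = -264.5 + 13.5P_b.
Equate demand and the shifted supply: 329.5 - 4.5P_b = -264.5 + 13.5P_b, giving 18P_b = 594, so P_b = 33.
So P_s = 25 and the quantity traded is Q = 329.5 - 4.5(33) = 181.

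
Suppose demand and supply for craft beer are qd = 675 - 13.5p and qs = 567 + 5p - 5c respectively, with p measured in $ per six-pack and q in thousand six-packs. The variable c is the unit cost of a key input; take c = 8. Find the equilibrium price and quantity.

p* = 8, q* = 567

With c = 8, supply is qs = 527 + 5p.
Equating demand and supply, 675 - 13.5p = 527 + 5p gives 18.5p = 148, so p* = 8.
Plugging p* into demand: q* = 675 - 13.5(8) = 567.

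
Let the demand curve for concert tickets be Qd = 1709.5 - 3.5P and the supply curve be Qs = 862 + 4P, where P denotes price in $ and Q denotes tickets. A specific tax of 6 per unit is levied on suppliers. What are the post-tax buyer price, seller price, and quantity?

P_b = 116.2, P_s = 110.2, Q = 1302.8

Suppliers keep P_s = P_b - 6 per unit, so supply in terms of the buyer price is Qs = 838 + 4P_b.
Equate demand and the shifted supply: 1709.5 - 3.5P_b = 838 + 4P_b, giving 7.5P_b = 871.5, so P_b = 116.2.
Then P_s = 116.2 - 6 = 110.2 and Q = 1709.5 - 3.5(116.2) = 1302.8.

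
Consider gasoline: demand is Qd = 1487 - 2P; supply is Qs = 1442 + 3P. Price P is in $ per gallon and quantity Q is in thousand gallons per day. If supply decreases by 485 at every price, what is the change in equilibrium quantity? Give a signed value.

ΔQ = -194

Set Qd = Qs: 1487 - 2P = 1442 + 3P, so 45 = 5P and P* = 9.
Substitute back: Q* = 1487 - 2(9) = 1469.
After the shift, supply is Qs = 957 + 3P.
Re-solving, 5P = 530 gives P = 106 and Q = 1275.
ΔQ = 1275 - 1469 = -194.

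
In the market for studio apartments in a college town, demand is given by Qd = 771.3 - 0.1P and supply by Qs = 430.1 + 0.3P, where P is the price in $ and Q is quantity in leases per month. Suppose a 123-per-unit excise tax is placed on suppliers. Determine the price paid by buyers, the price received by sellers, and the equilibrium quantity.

The tax drives a wedge P_b - P_s = 123. Substituting P_s = P_b - 123 into supply: Qs = 393.2 + 0.3P_b.
Equate demand and the shifted supply: 771.3 - 0.1P_b = 393.2 + 0.3P_b, giving 0.4P_b = 378.1, so P_b = 945.25.
Then P_s = 945.25 - 123 = 822.25 and Q = 771.3 - 0.1(945.25) = 676.775.

P_b = 945.25, P_s = 822.25, Q = 676.775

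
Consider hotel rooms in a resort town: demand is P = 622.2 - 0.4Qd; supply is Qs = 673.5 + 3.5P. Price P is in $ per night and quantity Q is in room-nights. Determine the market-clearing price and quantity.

P* = 147, Q* = 1188

Inverting to quantity form: Qd = 1555.5 - 2.5P.
Set Qd = Qs: 1555.5 - 2.5P = 673.5 + 3.5P, so 882 = 6P and P* = 147.
Then Q* = 1555.5 - 2.5(147) = 1188.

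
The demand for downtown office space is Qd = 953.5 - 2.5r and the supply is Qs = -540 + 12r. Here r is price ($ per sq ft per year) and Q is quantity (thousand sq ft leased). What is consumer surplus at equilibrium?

Consumer surplus = 96883.2

Equating demand and supply, 953.5 - 2.5r = -540 + 12r gives 14.5r = 1493.5, so r* = 103.
From the demand curve, Q* = 953.5 - 2.5(103) = 696.
Demand choke price (Qd = 0): r = 953.5/2.5 = 381.4. Consumer surplus = ½ × (381.4 - 103) × 696 = 96883.2.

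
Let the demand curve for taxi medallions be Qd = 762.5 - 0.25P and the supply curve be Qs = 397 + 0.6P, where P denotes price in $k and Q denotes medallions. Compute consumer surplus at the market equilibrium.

Consumer surplus = 858050

Set Qd = Qs: 762.5 - 0.25P = 397 + 0.6P, so 365.5 = 0.85P and P* = 430.
Then Q* = 762.5 - 0.25(430) = 655.
Demand choke price (Qd = 0): P = 762.5/0.25 = 3050. Consumer surplus = ½ × (3050 - 430) × 655 = 858050.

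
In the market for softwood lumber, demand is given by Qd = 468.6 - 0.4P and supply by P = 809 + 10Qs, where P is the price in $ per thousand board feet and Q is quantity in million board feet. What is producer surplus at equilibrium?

Rewriting in direct form: Qs = -80.9 + 0.1P.
Set Qd = Qs: 468.6 - 0.4P = -80.9 + 0.1P, so 549.5 = 0.5P and P* = 1099.
From the demand curve, Q* = 468.6 - 0.4(1099) = 29.
Supply choke price (Qs = 0): P = 809. Producer surplus = ½ × (1099 - 809) × 29 = 4205.

Producer surplus = 4205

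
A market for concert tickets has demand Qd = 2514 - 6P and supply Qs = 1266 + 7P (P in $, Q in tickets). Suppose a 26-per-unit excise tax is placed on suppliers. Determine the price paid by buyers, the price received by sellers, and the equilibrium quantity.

P_b = 110, P_s = 84, Q = 1854

The tax drives a wedge P_b - P_s = 26. Substituting P_s = P_b - 26 into supply: Qs = 1084 + 7P_b.
Equate demand and the shifted supply: 2514 - 6P_b = 1084 + 7P_b, giving 13P_b = 1430, so P_b = 110.
So P_s = 84 and the quantity traded is Q = 2514 - 6(110) = 1854.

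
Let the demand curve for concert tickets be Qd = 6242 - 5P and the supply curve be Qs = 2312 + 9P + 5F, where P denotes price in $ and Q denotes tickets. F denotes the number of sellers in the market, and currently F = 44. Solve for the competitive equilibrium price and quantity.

With F = 44, supply is Qs = 2532 + 9P.
At equilibrium Qd = Qs, so 6242 - 5P = 2532 + 9P; collecting terms, 3710 = 14P and P* = 265.
Then Q* = 6242 - 5(265) = 4917.

P* = 265, Q* = 4917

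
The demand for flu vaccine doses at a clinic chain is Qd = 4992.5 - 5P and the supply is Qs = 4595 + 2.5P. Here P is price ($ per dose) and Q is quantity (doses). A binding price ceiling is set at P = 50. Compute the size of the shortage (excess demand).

Shortage = 22.5

Evaluating both curves at the ceiling price 50 gives Qd = 4742.5, Qs = 4720.
Shortage = Qd - Qs = 4742.5 - 4720 = 22.5.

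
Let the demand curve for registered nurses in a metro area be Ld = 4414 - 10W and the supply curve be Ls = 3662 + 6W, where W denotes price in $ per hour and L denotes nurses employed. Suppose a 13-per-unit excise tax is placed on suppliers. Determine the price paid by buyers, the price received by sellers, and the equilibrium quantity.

W_b = 51.875, W_s = 38.875, L = 3895.25

With a tax of 13 on suppliers, they supply based on the net price W_s = W_b - 13, so Ls = 3584 + 6W_b.
Equate demand and the shifted supply: 4414 - 10W_b = 3584 + 6W_b, giving 16W_b = 830, so W_b = 51.875.
So W_s = 38.875 and the quantity traded is L = 4414 - 10(51.875) = 3895.25.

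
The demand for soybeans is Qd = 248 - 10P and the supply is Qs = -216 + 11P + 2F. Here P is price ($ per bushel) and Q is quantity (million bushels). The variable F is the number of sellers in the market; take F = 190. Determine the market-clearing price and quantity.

P* = 4, Q* = 208

With F = 190, supply is Qs = 164 + 11P.
Equating demand and supply, 248 - 10P = 164 + 11P gives 21P = 84, so P* = 4.
From the demand curve, Q* = 248 - 10(4) = 208.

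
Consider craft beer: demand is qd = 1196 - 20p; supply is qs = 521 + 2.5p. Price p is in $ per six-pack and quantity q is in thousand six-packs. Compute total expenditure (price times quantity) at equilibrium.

At equilibrium qd = qs, so 1196 - 20p = 521 + 2.5p; collecting terms, 675 = 22.5p and p* = 30.
Plugging p* into demand: q* = 1196 - 20(30) = 596.
Total expenditure = p* × q* = 30 × 596 = 17880.

Total expenditure = 17880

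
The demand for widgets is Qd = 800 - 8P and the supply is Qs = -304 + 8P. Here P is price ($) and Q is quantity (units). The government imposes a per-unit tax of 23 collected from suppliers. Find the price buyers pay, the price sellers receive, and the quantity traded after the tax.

With a tax of 23 on suppliers, they supply based on the net price P_s = P_b - 23, so Qs = -488 + 8P_b.
Equate demand and the shifted supply: 800 - 8P_b = -488 + 8P_b, giving 16P_b = 1288, so P_b = 80.5.
So P_s = 57.5 and the quantity traded is Q = 800 - 8(80.5) = 156.

P_b = 80.5, P_s = 57.5, Q = 156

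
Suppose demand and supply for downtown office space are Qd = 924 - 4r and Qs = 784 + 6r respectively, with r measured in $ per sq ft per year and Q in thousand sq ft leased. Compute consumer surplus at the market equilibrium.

At equilibrium Qd = Qs, so 924 - 4r = 784 + 6r; collecting terms, 140 = 10r and r* = 14.
Plugging r* into demand: Q* = 924 - 4(14) = 868.
Demand choke price (Qd = 0): r = 924/4 = 231. Consumer surplus = ½ × (231 - 14) × 868 = 94178.

Consumer surplus = 94178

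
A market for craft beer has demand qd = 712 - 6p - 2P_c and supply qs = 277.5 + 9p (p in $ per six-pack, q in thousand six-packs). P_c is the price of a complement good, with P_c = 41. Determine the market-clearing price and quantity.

p* = 23.5, q* = 489

With P_c = 41, demand is qd = 630 - 6p.
At equilibrium qd = qs, so 630 - 6p = 277.5 + 9p; collecting terms, 352.5 = 15p and p* = 23.5.
From the demand curve, q* = 630 - 6(23.5) = 489.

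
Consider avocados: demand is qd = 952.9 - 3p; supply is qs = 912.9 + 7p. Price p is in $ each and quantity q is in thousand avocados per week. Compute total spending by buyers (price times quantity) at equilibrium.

Total spending by buyers = 3763.6

The market clears where 952.9 - 3p = 912.9 + 7p. Rearranging, 10p = 40, hence p* = 4.
Plugging p* into demand: q* = 952.9 - 3(4) = 940.9.
Total spending by buyers = p* × q* = 4 × 940.9 = 3763.6.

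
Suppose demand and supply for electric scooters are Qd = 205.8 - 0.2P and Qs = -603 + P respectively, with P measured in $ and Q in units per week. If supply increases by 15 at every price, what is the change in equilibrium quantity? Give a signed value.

At equilibrium Qd = Qs, so 205.8 - 0.2P = -603 + P; collecting terms, 808.8 = 1.2P and P* = 674.
Plugging P* into demand: Q* = 205.8 - 0.2(674) = 71.
After the shift, supply is Qs = -588 + P.
The new intersection has 793.8 = 1.2P, i.e. P = 661.5, Q = 73.5.
ΔQ = 73.5 - 71 = 2.5.

ΔQ = 2.5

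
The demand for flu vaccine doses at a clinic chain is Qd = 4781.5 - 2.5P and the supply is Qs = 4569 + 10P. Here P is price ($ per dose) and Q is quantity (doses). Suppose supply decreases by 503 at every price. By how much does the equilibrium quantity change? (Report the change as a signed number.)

ΔQ = -100.6

At equilibrium Qd = Qs, so 4781.5 - 2.5P = 4569 + 10P; collecting terms, 212.5 = 12.5P and P* = 17.
From the demand curve, Q* = 4781.5 - 2.5(17) = 4739.
After the shift, supply is Qs = 4066 + 10P.
Re-solving, 12.5P = 715.5 gives P = 57.24 and Q = 4638.4.
ΔQ = 4638.4 - 4739 = -100.6.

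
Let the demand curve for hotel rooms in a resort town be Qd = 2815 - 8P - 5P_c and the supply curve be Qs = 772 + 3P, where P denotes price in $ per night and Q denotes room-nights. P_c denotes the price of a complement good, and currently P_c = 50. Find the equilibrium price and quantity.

P* = 163, Q* = 1261

With P_c = 50, demand is Qd = 2565 - 8P.
The market clears where 2565 - 8P = 772 + 3P. Rearranging, 11P = 1793, hence P* = 163.
Then Q* = 2565 - 8(163) = 1261.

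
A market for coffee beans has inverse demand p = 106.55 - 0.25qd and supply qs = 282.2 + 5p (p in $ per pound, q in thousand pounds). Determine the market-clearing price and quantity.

p* = 16, q* = 362.2

Inverting to quantity form: qd = 426.2 - 4p.
The market clears where 426.2 - 4p = 282.2 + 5p. Rearranging, 9p = 144, hence p* = 16.
Plugging p* into demand: q* = 426.2 - 4(16) = 362.2.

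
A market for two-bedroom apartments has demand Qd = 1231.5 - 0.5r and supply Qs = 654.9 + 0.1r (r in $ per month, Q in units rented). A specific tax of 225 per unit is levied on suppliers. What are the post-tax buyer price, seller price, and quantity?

The tax drives a wedge r_b - r_s = 225. Substituting r_s = r_b - 225 into supply: Qs = 632.4 + 0.1r_b.
Market clearing requires 1231.5 - 0.5r_b = 632.4 + 0.1r_b; hence 599.1 = 0.6r_b and r_b = 998.5.
Then r_s = 998.5 - 225 = 773.5 and Q = 1231.5 - 0.5(998.5) = 732.25.

r_b = 998.5, r_s = 773.5, Q = 732.25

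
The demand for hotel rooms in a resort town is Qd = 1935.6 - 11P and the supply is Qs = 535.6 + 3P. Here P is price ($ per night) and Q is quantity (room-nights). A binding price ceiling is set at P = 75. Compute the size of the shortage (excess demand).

Shortage = 350

Evaluating both curves at the ceiling price 75 gives Qd = 1110.6, Qs = 760.6.
Shortage = Qd - Qs = 1110.6 - 760.6 = 350.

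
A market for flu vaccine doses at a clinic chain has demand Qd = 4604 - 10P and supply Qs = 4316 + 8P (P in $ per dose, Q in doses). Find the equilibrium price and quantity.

P* = 16, Q* = 4444

Equating demand and supply, 4604 - 10P = 4316 + 8P gives 18P = 288, so P* = 16.
Substitute back: Q* = 4604 - 10(16) = 4444.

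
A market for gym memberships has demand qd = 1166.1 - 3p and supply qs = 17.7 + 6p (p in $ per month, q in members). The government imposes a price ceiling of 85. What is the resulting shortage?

At p = 85: qd = 911.1 and qs = 527.7.
Shortage = qd - qs = 911.1 - 527.7 = 383.4.

Shortage = 383.4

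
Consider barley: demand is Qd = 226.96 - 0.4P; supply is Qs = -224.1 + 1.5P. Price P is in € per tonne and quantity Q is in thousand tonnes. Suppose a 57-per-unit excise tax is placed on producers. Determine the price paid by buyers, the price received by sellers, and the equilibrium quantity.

P_b = 282.4, P_s = 225.4, Q = 114

Producers keep P_s = P_b - 57 per unit, so supply in terms of the buyer price is Qs = -309.6 + 1.5P_b.
Market clearing requires 226.96 - 0.4P_b = -309.6 + 1.5P_b; hence 536.56 = 1.9P_b and P_b = 282.4.
So P_s = 225.4 and the quantity traded is Q = 226.96 - 0.4(282.4) = 114.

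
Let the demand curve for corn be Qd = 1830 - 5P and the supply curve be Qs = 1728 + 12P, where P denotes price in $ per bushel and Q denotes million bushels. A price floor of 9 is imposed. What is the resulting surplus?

Surplus = 51

At P = 9: Qd = 1785 and Qs = 1836.
Surplus = Qs - Qd = 1836 - 1785 = 51.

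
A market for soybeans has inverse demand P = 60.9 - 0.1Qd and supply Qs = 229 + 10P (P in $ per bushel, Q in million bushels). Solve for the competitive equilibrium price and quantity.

Rewriting in direct form: Qd = 609 - 10P.
Equating demand and supply, 609 - 10P = 229 + 10P gives 20P = 380, so P* = 19.
From the demand curve, Q* = 609 - 10(19) = 419.

P* = 19, Q* = 419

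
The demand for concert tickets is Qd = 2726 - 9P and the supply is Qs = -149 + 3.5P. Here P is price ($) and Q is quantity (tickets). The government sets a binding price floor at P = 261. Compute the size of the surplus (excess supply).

Surplus = 387.5

Evaluating both curves at the floor price 261 gives Qd = 377, Qs = 764.5.
Surplus = Qs - Qd = 764.5 - 377 = 387.5.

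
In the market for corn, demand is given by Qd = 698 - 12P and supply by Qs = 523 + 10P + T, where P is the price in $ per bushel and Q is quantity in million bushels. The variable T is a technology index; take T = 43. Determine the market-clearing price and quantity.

P* = 6, Q* = 626

With T = 43, supply is Qs = 566 + 10P.
Equating demand and supply, 698 - 12P = 566 + 10P gives 22P = 132, so P* = 6.
Substitute back: Q* = 698 - 12(6) = 626.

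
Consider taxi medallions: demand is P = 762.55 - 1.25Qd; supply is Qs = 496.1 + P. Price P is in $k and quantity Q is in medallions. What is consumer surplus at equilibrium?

In direct form, Qd = 610.04 - 0.8P.
At equilibrium Qd = Qs, so 610.04 - 0.8P = 496.1 + P; collecting terms, 113.94 = 1.8P and P* = 63.3.
Plugging P* into demand: Q* = 610.04 - 0.8(63.3) = 559.4.
Demand choke price (Qd = 0): P = 610.04/0.8 = 762.55. Consumer surplus = ½ × (762.55 - 63.3) × 559.4 = 195580.225.

Consumer surplus = 195580.225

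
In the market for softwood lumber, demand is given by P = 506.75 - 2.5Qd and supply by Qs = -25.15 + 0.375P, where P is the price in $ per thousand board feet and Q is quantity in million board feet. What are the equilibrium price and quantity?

P* = 294, Q* = 85.1

Solving each curve for Q: Qd = 202.7 - 0.4P.
Equating demand and supply, 202.7 - 0.4P = -25.15 + 0.375P gives 0.775P = 227.85, so P* = 294.
Plugging P* into demand: Q* = 202.7 - 0.4(294) = 85.1.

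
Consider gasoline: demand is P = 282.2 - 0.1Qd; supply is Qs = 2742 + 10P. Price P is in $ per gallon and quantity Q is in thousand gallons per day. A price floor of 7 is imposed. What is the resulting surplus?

Rewriting in direct form: Qd = 2822 - 10P.
At P = 7: Qd = 2752 and Qs = 2812.
Surplus = Qs - Qd = 2812 - 2752 = 60.

Surplus = 60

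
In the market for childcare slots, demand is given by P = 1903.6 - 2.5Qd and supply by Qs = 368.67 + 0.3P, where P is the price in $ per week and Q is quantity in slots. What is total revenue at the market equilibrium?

In direct form, Qd = 761.44 - 0.4P.
At equilibrium Qd = Qs, so 761.44 - 0.4P = 368.67 + 0.3P; collecting terms, 392.77 = 0.7P and P* = 561.1.
Plugging P* into demand: Q* = 761.44 - 0.4(561.1) = 537.
Total revenue = P* × Q* = 561.1 × 537 = 301310.7.

Total revenue = 301310.7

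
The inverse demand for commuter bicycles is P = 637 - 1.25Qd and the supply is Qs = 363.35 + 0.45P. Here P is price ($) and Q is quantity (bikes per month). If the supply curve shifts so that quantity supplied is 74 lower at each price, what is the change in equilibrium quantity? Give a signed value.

In direct form, Qd = 509.6 - 0.8P.
The market clears where 509.6 - 0.8P = 363.35 + 0.45P. Rearranging, 1.25P = 146.25, hence P* = 117.
From the demand curve, Q* = 509.6 - 0.8(117) = 416.
After the shift, supply is Qs = 289.35 + 0.45P.
New equilibrium: 220.25 = 1.25P, so P = 176.2 and Q = 368.64.
ΔQ = 368.64 - 416 = -47.36.

ΔQ = -47.36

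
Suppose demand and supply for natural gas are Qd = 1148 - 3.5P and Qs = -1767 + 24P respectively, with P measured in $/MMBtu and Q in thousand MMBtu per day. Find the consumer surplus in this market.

Consumer surplus = 86247

Equating demand and supply, 1148 - 3.5P = -1767 + 24P gives 27.5P = 2915, so P* = 106.
Then Q* = 1148 - 3.5(106) = 777.
Demand choke price (Qd = 0): P = 1148/3.5 = 328. Consumer surplus = ½ × (328 - 106) × 777 = 86247.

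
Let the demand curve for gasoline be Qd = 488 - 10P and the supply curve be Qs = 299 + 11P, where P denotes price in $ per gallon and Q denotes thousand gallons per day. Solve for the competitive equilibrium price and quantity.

P* = 9, Q* = 398

Equating demand and supply, 488 - 10P = 299 + 11P gives 21P = 189, so P* = 9.
Then Q* = 488 - 10(9) = 398.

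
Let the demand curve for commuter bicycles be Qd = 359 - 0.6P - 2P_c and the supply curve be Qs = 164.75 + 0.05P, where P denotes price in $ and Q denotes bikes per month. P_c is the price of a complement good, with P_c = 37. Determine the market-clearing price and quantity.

With P_c = 37, demand is Qd = 285 - 0.6P.
Set Qd = Qs: 285 - 0.6P = 164.75 + 0.05P, so 120.25 = 0.65P and P* = 185.
Substitute back: Q* = 285 - 0.6(185) = 174.

P* = 185, Q* = 174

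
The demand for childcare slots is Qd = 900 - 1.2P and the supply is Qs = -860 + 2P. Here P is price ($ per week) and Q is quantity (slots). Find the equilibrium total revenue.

At equilibrium Qd = Qs, so 900 - 1.2P = -860 + 2P; collecting terms, 1760 = 3.2P and P* = 550.
Substitute back: Q* = 900 - 1.2(550) = 240.
Total revenue = P* × Q* = 550 × 240 = 132000.

Total revenue = 132000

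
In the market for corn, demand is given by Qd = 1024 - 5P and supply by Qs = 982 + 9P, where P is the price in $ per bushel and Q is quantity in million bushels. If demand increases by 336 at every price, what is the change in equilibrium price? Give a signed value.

Equating demand and supply, 1024 - 5P = 982 + 9P gives 14P = 42, so P* = 3.
From the demand curve, Q* = 1024 - 5(3) = 1009.
After the shift, demand is Qd = 1360 - 5P.
The new intersection has 378 = 14P, i.e. P = 27, Q = 1225.
ΔP = 27 - 3 = 24.

ΔP = 24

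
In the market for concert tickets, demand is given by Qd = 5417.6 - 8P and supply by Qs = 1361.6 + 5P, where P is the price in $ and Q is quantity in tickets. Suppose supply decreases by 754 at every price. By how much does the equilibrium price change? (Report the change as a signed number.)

At equilibrium Qd = Qs, so 5417.6 - 8P = 1361.6 + 5P; collecting terms, 4056 = 13P and P* = 312.
Then Q* = 5417.6 - 8(312) = 2921.6.
After the shift, supply is Qs = 607.6 + 5P.
The new intersection has 4810 = 13P, i.e. P = 370, Q = 2457.6.
ΔP = 370 - 312 = 58.

ΔP = 58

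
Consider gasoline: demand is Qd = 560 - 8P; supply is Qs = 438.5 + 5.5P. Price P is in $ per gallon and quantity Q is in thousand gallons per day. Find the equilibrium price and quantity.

The market clears where 560 - 8P = 438.5 + 5.5P. Rearranging, 13.5P = 121.5, hence P* = 9.
Then Q* = 560 - 8(9) = 488.

P* = 9, Q* = 488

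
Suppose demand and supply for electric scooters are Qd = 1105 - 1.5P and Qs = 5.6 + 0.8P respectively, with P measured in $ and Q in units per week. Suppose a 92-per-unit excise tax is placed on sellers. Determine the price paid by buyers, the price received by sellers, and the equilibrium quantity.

P_b = 510, P_s = 418, Q = 340

Sellers keep P_s = P_b - 92 per unit, so supply in terms of the buyer price is Qs = -68 + 0.8P_b.
Equate demand and the shifted supply: 1105 - 1.5P_b = -68 + 0.8P_b, giving 2.3P_b = 1173, so P_b = 510.
So P_s = 418 and the quantity traded is Q = 1105 - 1.5(510) = 340.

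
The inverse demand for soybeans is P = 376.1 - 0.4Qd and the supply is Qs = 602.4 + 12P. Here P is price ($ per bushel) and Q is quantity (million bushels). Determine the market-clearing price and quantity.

Inverting to quantity form: Qd = 940.25 - 2.5P.
At equilibrium Qd = Qs, so 940.25 - 2.5P = 602.4 + 12P; collecting terms, 337.85 = 14.5P and P* = 23.3.
Then Q* = 940.25 - 2.5(23.3) = 882.

P* = 23.3, Q* = 882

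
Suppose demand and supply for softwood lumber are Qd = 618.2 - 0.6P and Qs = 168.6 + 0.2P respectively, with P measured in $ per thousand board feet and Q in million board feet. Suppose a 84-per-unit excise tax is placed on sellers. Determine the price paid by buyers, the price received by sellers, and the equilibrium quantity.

P_b = 583, P_s = 499, Q = 268.4

Sellers keep P_s = P_b - 84 per unit, so supply in terms of the buyer price is Qs = 151.8 + 0.2P_b.
Set Qd = Qs: 618.2 - 0.6P_b = 151.8 + 0.2P_b, so 466.4 = 0.8P_b and P_b = 583.
So P_s = 499 and the quantity traded is Q = 618.2 - 0.6(583) = 268.4.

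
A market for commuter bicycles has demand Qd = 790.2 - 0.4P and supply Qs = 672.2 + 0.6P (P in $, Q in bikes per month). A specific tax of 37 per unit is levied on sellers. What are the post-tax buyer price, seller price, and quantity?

With a tax of 37 on sellers, they supply based on the net price P_s = P_b - 37, so Qs = 650 + 0.6P_b.
Market clearing requires 790.2 - 0.4P_b = 650 + 0.6P_b; hence 140.2 = P_b and P_b = 140.2.
Then P_s = 140.2 - 37 = 103.2 and Q = 790.2 - 0.4(140.2) = 734.12.

P_b = 140.2, P_s = 103.2, Q = 734.12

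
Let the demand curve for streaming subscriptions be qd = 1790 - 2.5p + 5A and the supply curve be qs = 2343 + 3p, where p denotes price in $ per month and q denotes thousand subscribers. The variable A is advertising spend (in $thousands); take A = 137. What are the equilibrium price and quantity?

p* = 24, q* = 2415

With A = 137, demand is qd = 2475 - 2.5p.
Equating demand and supply, 2475 - 2.5p = 2343 + 3p gives 5.5p = 132, so p* = 24.
Plugging p* into demand: q* = 2475 - 2.5(24) = 2415.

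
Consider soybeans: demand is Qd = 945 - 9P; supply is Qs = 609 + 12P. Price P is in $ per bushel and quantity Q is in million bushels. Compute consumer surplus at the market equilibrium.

Consumer surplus = 35644.5

Equating demand and supply, 945 - 9P = 609 + 12P gives 21P = 336, so P* = 16.
Then Q* = 945 - 9(16) = 801.
Demand choke price (Qd = 0): P = 945/9 = 105. Consumer surplus = ½ × (105 - 16) × 801 = 35644.5.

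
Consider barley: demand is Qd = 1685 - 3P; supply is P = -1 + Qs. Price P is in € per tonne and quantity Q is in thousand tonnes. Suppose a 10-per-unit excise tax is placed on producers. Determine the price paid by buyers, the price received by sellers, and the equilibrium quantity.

P_b = 423.5, P_s = 413.5, Q = 414.5

Inverting to quantity form: Qs = 1 + P.
Producers keep P_s = P_b - 10 per unit, so supply in terms of the buyer price is Qs = -9 + P_b.
Set Qd = Qs: 1685 - 3P_b = -9 + P_b, so 1694 = 4P_b and P_b = 423.5.
So P_s = 413.5 and the quantity traded is Q = 1685 - 3(423.5) = 414.5.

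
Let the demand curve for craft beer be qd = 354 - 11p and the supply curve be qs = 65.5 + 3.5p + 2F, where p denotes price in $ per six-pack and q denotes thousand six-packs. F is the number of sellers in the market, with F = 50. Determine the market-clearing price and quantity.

With F = 50, supply is qs = 165.5 + 3.5p.
At equilibrium qd = qs, so 354 - 11p = 165.5 + 3.5p; collecting terms, 188.5 = 14.5p and p* = 13.
Substitute back: q* = 354 - 11(13) = 211.

p* = 13, q* = 211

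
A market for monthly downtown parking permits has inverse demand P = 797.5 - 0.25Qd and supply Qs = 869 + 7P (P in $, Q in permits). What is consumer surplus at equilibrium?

Consumer surplus = 687964.5

Inverting to quantity form: Qd = 3190 - 4P.
At equilibrium Qd = Qs, so 3190 - 4P = 869 + 7P; collecting terms, 2321 = 11P and P* = 211.
Substitute back: Q* = 3190 - 4(211) = 2346.
Demand choke price (Qd = 0): P = 3190/4 = 797.5. Consumer surplus = ½ × (797.5 - 211) × 2346 = 687964.5.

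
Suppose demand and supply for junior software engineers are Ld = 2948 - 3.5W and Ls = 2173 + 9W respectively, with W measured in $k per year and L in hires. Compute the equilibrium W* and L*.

The market clears where 2948 - 3.5W = 2173 + 9W. Rearranging, 12.5W = 775, hence W* = 62.
Plugging W* into demand: L* = 2948 - 3.5(62) = 2731.

W* = 62, L* = 2731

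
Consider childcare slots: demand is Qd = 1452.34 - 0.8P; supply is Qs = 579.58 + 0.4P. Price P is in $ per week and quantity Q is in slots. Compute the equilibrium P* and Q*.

Equating demand and supply, 1452.34 - 0.8P = 579.58 + 0.4P gives 1.2P = 872.76, so P* = 727.3.
Plugging P* into demand: Q* = 1452.34 - 0.8(727.3) = 870.5.

P* = 727.3, Q* = 870.5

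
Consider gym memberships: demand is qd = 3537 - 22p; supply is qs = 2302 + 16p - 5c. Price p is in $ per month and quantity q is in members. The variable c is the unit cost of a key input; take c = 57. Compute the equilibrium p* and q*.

With c = 57, supply is qs = 2017 + 16p.
The market clears where 3537 - 22p = 2017 + 16p. Rearranging, 38p = 1520, hence p* = 40.
Plugging p* into demand: q* = 3537 - 22(40) = 2657.

p* = 40, q* = 2657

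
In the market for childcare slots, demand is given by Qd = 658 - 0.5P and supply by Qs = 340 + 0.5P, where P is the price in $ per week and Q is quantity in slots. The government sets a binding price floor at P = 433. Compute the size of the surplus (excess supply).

Surplus = 115

Evaluating both curves at the floor price 433 gives Qd = 441.5, Qs = 556.5.
Surplus = Qs - Qd = 556.5 - 441.5 = 115.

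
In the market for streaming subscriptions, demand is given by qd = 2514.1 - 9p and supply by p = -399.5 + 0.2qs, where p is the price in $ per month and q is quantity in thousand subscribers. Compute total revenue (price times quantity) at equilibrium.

Inverting to quantity form: qs = 1997.5 + 5p.
The market clears where 2514.1 - 9p = 1997.5 + 5p. Rearranging, 14p = 516.6, hence p* = 36.9.
Plugging p* into demand: q* = 2514.1 - 9(36.9) = 2182.
Total revenue = p* × q* = 36.9 × 2182 = 80515.8.

Total revenue = 80515.8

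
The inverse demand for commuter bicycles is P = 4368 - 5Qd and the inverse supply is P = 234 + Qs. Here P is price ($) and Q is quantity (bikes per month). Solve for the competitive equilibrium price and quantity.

Solving each curve for Q: Qd = 873.6 - 0.2P and Qs = -234 + P.
Set Qd = Qs: 873.6 - 0.2P = -234 + P, so 1107.6 = 1.2P and P* = 923.
Plugging P* into demand: Q* = 873.6 - 0.2(923) = 689.

P* = 923, Q* = 689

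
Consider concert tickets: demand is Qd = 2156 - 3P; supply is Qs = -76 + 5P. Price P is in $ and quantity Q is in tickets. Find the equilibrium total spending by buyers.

Total spending by buyers = 368001

At equilibrium Qd = Qs, so 2156 - 3P = -76 + 5P; collecting terms, 2232 = 8P and P* = 279.
Substitute back: Q* = 2156 - 3(279) = 1319.
Total spending by buyers = P* × Q* = 279 × 1319 = 368001.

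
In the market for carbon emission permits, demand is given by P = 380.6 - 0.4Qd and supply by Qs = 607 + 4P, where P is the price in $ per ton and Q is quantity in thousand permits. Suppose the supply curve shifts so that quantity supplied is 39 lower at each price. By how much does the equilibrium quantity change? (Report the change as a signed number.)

ΔQ = -15

Inverting to quantity form: Qd = 951.5 - 2.5P.
Set Qd = Qs: 951.5 - 2.5P = 607 + 4P, so 344.5 = 6.5P and P* = 53.
Plugging P* into demand: Q* = 951.5 - 2.5(53) = 819.
After the shift, supply is Qs = 568 + 4P.
New equilibrium: 383.5 = 6.5P, so P = 59 and Q = 804.
ΔQ = 804 - 819 = -15.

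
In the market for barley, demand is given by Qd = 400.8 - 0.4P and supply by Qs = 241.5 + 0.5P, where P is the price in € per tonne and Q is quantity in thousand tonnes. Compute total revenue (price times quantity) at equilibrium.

Total revenue = 58410

The market clears where 400.8 - 0.4P = 241.5 + 0.5P. Rearranging, 0.9P = 159.3, hence P* = 177.
Substitute back: Q* = 400.8 - 0.4(177) = 330.
Total revenue = P* × Q* = 177 × 330 = 58410.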